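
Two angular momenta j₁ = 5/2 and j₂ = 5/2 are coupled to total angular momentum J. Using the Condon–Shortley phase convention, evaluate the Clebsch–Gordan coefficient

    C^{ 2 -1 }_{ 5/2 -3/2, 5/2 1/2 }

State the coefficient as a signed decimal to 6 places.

j₁+j₂−J=3  J+j₁−j₂=2  J−j₁+j₂=2  j₁+j₂+J+1=8
(j₁±m₁, j₂±m₂, J±M) = (1,4,3,2,1,3)
P² = 36/7
sum k=2..3:
  [2] +1/4 = 1/4
  [3] −1/12 = -1/12
S = 1/6
C² = P²·S² = 1/7 ; C = +0.377964

+0.377964  (= +√(1/7))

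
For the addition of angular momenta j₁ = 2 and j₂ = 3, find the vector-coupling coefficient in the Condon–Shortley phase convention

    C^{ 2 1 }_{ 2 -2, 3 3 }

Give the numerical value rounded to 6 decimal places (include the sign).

triangle: 3!*1!*3!/8! = 36/40320
(j±m)!: 0!*4!*6!*0!*3!*1! = 103680
prefactor² = (2J+1)*Δ*N² = 3240/7
  k=3: −1/(3!*0!*1!*3!*0!*0!) = -1/36
Σ = -1/36  ⇒  CG² = 3240/7*(-1/36)² = 5/14
CG = −√(5/14) = -0.597614

-0.597614  (= −√(5/14))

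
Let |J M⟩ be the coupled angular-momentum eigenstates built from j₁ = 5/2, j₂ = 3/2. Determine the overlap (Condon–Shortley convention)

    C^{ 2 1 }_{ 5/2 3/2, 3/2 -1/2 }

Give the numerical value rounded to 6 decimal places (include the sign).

+√(1/42) = +0.154303

j₁+j₂−J=2  J+j₁−j₂=3  J−j₁+j₂=1  j₁+j₂+J+1=7
(j₁±m₁, j₂±m₂, J±M) = (4,1,1,2,3,1)
P² = 24/7
sum k=0..1:
  [0] +1/4 = 1/4
  [1] −1/6 = -1/6
S = 1/12
C² = P²·S² = 1/42 ; C = +0.154303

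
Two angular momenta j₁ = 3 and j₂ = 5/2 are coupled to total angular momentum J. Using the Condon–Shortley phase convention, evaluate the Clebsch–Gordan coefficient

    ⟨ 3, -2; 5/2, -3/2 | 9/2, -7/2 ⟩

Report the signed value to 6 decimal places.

-0.100504  (= −√(1/99))

triangle: 1!×5!×4!/11! = 2880/39916800
(j±m)!: 1!×5!×1!×4!×1!×8! = 116121600
prefactor² = (2J+1)×Δ×N² = 921600/11
  k=0: +1/(0!×1!×5!×1!×0!×3!) = 1/720
  k=1: −1/(1!×0!×4!×0!×1!×4!) = -1/576
Σ = -1/2880  ⇒  CG² = 921600/11×(-1/2880)² = 1/99
CG = −√(1/99) = -0.100504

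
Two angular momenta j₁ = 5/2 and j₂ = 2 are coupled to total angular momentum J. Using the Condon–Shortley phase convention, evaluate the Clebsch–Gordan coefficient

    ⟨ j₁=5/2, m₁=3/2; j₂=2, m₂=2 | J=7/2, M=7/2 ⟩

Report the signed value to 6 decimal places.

-0.666667

triangle: 1!*4!*3!/9! = 144/362880
(j±m)!: 4!*1!*4!*0!*7!*0! = 2903040
prefactor² = (2J+1)*Δ*N² = 9216
  k=1: −1/(1!*0!*0!*3!*4!*0!) = -1/144
Σ = -1/144  ⇒  CG² = 9216*(-1/144)² = 4/9
CG = −√(4/9) = -0.666667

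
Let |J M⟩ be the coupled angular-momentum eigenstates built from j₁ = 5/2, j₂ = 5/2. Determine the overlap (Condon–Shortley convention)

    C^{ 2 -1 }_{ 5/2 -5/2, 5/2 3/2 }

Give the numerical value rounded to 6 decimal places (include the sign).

j₁+j₂−J=3  J+j₁−j₂=2  J−j₁+j₂=2  j₁+j₂+J+1=8
(j₁±m₁, j₂±m₂, J±M) = (0,5,4,1,1,3)
P² = 360/7
sum k=3..3:
  [3] −1/12 = -1/12
S = -1/12
C² = P²·S² = 5/14 ; C = -0.597614

−√(5/14) = -0.597614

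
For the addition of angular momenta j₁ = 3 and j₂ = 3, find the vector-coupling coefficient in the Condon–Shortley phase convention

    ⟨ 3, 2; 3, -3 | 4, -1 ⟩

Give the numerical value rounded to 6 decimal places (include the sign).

+√(15/77) ≈ +0.441367

√[9·2!4!4!/11! · 5!1!0!6!3!5!] = √(1244160/77)
  +(−1)^0/∏(0,2,1,0,3,4)! = 1/288  (running 1/288)
⟨..|..⟩ = √(1244160/77)·(1/288) = +0.441367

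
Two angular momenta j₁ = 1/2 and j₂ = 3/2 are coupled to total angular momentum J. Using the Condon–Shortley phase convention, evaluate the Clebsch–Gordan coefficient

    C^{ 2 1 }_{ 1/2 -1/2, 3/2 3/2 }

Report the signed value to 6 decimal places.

+0.500000  (= +√(1/4))

√[5·0!1!3!/5! · 0!1!3!0!3!1!] = √(9)
  +(−1)^0/∏(0,0,1,3,0,0)! = 1/6  (running 1/6)
⟨..|..⟩ = √(9)·(1/6) = +0.500000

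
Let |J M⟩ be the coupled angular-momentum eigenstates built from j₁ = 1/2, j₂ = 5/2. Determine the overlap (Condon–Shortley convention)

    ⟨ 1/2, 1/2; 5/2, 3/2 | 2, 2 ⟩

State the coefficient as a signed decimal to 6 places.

+0.408248  (= +√(1/6))

triangle: 1!×0!×4!/6! = 24/720
(j±m)!: 1!×0!×4!×1!×4!×0! = 576
prefactor² = (2J+1)×Δ×N² = 96
  k=0: +1/(0!×1!×0!×4!×0!×0!) = 1/24
Σ = 1/24  ⇒  CG² = 96×1/24² = 1/6
CG = +√(1/6) = +0.408248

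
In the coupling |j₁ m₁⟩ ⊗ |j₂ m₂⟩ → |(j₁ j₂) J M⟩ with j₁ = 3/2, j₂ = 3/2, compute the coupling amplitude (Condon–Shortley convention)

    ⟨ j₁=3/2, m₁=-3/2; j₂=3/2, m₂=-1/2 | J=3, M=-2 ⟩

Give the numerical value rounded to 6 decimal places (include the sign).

+√(1/2) ≈ +0.707107

√[7·0!3!3!/7! · 0!3!1!2!1!5!] = √(72)
  +(−1)^0/∏(0,0,3,1,0,2)! = 1/12  (running 1/12)
⟨..|..⟩ = √(72)·(1/12) = +0.707107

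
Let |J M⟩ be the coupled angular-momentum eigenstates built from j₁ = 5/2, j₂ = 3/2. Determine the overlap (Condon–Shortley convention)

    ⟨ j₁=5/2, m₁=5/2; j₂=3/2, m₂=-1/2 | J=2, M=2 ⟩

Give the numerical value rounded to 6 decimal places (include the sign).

+0.690066

triangle: 2!×3!×1!/7! = 12/5040
(j±m)!: 5!×0!×1!×2!×4!×0! = 5760
prefactor² = (2J+1)×Δ×N² = 480/7
  k=0: +1/(0!×2!×0!×1!×3!×0!) = 1/12
Σ = 1/12  ⇒  CG² = 480/7×1/12² = 10/21
CG = +√(10/21) = +0.690066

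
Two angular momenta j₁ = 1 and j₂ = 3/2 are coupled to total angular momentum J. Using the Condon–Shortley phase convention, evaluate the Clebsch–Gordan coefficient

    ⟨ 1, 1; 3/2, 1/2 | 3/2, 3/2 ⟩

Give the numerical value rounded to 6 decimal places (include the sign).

+0.632456  (= +√(2/5))

j₁+j₂−J=1  J+j₁−j₂=1  J−j₁+j₂=2  j₁+j₂+J+1=5
(j₁±m₁, j₂±m₂, J±M) = (2,0,2,1,3,0)
P² = 8/5
sum k=0..0:
  [0] +1/2 = 1/2
S = 1/2
C² = P²·S² = 2/5 ; C = +0.632456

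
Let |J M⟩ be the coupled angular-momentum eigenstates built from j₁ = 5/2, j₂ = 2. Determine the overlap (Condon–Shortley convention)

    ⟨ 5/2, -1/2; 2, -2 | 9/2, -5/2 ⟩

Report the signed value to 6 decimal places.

+√(5/18) = +0.527046

√[10·0!5!4!/10! · 2!3!0!4!2!7!] = √(23040)
  +(−1)^0/∏(0,0,3,0,2,4)! = 1/288  (running 1/288)
⟨..|..⟩ = √(23040)·(1/288) = +0.527046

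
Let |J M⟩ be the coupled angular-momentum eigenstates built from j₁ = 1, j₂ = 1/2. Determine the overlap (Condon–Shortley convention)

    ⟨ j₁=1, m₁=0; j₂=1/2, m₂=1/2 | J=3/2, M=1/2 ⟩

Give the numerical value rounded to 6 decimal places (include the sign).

+0.816497  (= +√(2/3))

j₁+j₂−J=0  J+j₁−j₂=2  J−j₁+j₂=1  j₁+j₂+J+1=4
(j₁±m₁, j₂±m₂, J±M) = (1,1,1,0,2,1)
P² = 2/3
sum k=0..0:
  [0] +1/1 = 1
S = 1
C² = P²·S² = 2/3 ; C = +0.816497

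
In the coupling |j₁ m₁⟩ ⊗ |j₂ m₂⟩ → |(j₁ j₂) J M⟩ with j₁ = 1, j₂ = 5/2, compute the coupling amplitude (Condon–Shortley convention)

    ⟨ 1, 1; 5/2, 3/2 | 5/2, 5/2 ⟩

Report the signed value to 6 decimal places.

triangle: 1!*1!*4!/7! = 24/5040
(j±m)!: 2!*0!*4!*1!*5!*0! = 5760
prefactor² = (2J+1)*Δ*N² = 1152/7
  k=0: +1/(0!*1!*0!*4!*1!*0!) = 1/24
Σ = 1/24  ⇒  CG² = 1152/7*1/24² = 2/7
CG = +√(2/7) = +0.534522

+√(2/7) ≈ +0.534522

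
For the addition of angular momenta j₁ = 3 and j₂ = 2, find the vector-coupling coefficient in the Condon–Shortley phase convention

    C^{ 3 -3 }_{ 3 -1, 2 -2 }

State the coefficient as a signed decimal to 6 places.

triangle: 2!·4!·2!/9! = 96/362880
(j±m)!: 2!·4!·0!·4!·0!·6! = 829440
prefactor² = (2J+1)·Δ·N² = 1536
  k=0: +1/(0!·2!·4!·0!·0!·2!) = 1/96
Σ = 1/96  ⇒  CG² = 1536·1/96² = 1/6
CG = +√(1/6) = +0.408248

+√(1/6) ≈ +0.408248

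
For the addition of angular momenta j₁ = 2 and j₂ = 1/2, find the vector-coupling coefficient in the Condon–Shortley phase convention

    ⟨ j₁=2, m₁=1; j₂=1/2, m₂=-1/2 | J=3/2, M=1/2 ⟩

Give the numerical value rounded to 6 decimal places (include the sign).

√[4·1!3!0!/5! · 3!1!0!1!2!1!] = √(12/5)
  +(−1)^0/∏(0,1,1,0,2,0)! = 1/2  (running 1/2)
⟨..|..⟩ = √(12/5)·(1/2) = +0.774597

+√(3/5) = +0.774597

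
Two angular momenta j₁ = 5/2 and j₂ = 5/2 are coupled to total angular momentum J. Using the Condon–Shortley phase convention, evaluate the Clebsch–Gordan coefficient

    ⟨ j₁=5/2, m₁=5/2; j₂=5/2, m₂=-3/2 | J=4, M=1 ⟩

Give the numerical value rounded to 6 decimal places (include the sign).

√[9·1!4!4!/10! · 5!0!1!4!5!3!] = √(20736/7)
  +(−1)^0/∏(0,1,0,1,4,3)! = 1/144  (running 1/144)
⟨..|..⟩ = √(20736/7)·(1/144) = +0.377964

+√(1/7) = +0.377964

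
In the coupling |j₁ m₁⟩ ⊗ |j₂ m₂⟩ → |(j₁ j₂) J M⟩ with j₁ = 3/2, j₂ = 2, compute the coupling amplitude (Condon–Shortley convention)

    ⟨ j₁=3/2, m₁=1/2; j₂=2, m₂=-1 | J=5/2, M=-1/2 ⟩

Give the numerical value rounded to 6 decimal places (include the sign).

+√(5/14) = +0.597614

j₁+j₂−J=1  J+j₁−j₂=2  J−j₁+j₂=3  j₁+j₂+J+1=7
(j₁±m₁, j₂±m₂, J±M) = (2,1,1,3,2,3)
P² = 72/35
sum k=0..1:
  [0] +1/2 = 1/2
  [1] −1/12 = -1/12
S = 5/12
C² = P²·S² = 5/14 ; C = +0.597614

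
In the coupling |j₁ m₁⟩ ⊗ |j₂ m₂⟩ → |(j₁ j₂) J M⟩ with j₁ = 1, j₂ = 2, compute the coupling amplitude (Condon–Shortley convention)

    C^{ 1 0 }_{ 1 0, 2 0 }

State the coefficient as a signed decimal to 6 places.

j₁+j₂−J=2  J+j₁−j₂=0  J−j₁+j₂=2  j₁+j₂+J+1=5
(j₁±m₁, j₂±m₂, J±M) = (1,1,2,2,1,1)
P² = 2/5
sum k=1..1:
  [1] −1/1 = -1
S = -1
C² = P²·S² = 2/5 ; C = -0.632456

-0.632456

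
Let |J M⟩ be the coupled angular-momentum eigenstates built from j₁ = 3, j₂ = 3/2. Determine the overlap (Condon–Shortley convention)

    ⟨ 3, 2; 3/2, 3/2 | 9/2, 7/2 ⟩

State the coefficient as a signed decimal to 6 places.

triangle: 0!·6!·3!/10! = 4320/3628800
(j±m)!: 5!·1!·3!·0!·8!·1! = 29030400
prefactor² = (2J+1)·Δ·N² = 345600
  k=0: +1/(0!·0!·1!·3!·5!·0!) = 1/720
Σ = 1/720  ⇒  CG² = 345600·1/720² = 2/3
CG = +√(2/3) = +0.816497

+√(2/3) ≈ +0.816497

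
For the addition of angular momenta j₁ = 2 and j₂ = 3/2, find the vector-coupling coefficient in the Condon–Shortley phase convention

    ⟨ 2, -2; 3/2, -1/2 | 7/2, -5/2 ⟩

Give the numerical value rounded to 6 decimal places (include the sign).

+√(3/7) = +0.654654

√[8·0!4!3!/8! · 0!4!1!2!1!6!] = √(6912/7)
  +(−1)^0/∏(0,0,4,1,0,2)! = 1/48  (running 1/48)
⟨..|..⟩ = √(6912/7)·(1/48) = +0.654654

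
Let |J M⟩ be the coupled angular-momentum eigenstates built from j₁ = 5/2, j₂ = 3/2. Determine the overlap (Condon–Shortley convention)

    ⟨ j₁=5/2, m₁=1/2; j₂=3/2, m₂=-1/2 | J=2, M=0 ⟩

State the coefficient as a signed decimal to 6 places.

-0.267261  (= −√(1/14))

√[5·2!3!1!/7! · 3!2!1!2!2!2!] = √(8/7)
  +(−1)^0/∏(0,2,2,1,1,0)! = 1/4  (running 1/4)
  +(−1)^1/∏(1,1,1,0,2,1)! = -1/2  (running -1/4)
⟨..|..⟩ = √(8/7)·(-1/4) = -0.267261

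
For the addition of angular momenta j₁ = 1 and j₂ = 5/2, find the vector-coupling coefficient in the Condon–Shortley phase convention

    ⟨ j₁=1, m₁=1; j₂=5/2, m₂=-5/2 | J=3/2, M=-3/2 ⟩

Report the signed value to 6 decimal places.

triangle: 2!·0!·3!/6! = 12/720
(j±m)!: 2!·0!·0!·5!·0!·3! = 1440
prefactor² = (2J+1)·Δ·N² = 96
  k=0: +1/(0!·2!·0!·0!·0!·3!) = 1/12
Σ = 1/12  ⇒  CG² = 96·1/12² = 2/3
CG = +√(2/3) = +0.816497

+√(2/3) ≈ +0.816497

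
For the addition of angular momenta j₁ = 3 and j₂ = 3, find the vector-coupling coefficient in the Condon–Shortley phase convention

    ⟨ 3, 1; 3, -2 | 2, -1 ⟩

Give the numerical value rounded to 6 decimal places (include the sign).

√[5·4!2!2!/9! · 4!2!1!5!1!3!] = √(320/7)
  +(−1)^0/∏(0,4,2,1,0,1)! = 1/48  (running 1/48)
  +(−1)^1/∏(1,3,1,0,1,2)! = -1/12  (running -1/16)
⟨..|..⟩ = √(320/7)·(-1/16) = -0.422577

-0.422577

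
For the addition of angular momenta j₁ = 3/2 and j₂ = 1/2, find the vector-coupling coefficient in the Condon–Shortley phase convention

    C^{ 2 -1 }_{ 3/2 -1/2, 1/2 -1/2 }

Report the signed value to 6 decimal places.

+0.866025

triangle: 0!*3!*1!/5! = 6/120
(j±m)!: 1!*2!*0!*1!*1!*3! = 12
prefactor² = (2J+1)*Δ*N² = 3
  k=0: +1/(0!*0!*2!*0!*1!*1!) = 1/2
Σ = 1/2  ⇒  CG² = 3*1/2² = 3/4
CG = +√(3/4) = +0.866025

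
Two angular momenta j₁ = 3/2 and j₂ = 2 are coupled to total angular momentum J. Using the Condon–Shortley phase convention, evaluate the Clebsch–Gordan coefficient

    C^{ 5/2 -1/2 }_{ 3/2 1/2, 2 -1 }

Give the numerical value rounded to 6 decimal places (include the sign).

j₁+j₂−J=1  J+j₁−j₂=2  J−j₁+j₂=3  j₁+j₂+J+1=7
(j₁±m₁, j₂±m₂, J±M) = (2,1,1,3,2,3)
P² = 72/35
sum k=0..1:
  [0] +1/2 = 1/2
  [1] −1/12 = -1/12
S = 5/12
C² = P²·S² = 5/14 ; C = +0.597614

+0.597614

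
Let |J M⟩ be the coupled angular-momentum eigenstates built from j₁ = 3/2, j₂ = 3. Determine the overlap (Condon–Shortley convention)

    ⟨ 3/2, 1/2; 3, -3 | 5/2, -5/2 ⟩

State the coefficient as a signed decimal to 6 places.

+√(15/28) ≈ +0.731925

j₁+j₂−J=2  J+j₁−j₂=1  J−j₁+j₂=4  j₁+j₂+J+1=8
(j₁±m₁, j₂±m₂, J±M) = (2,1,0,6,0,5)
P² = 8640/7
sum k=0..0:
  [0] +1/48 = 1/48
S = 1/48
C² = P²·S² = 15/28 ; C = +0.731925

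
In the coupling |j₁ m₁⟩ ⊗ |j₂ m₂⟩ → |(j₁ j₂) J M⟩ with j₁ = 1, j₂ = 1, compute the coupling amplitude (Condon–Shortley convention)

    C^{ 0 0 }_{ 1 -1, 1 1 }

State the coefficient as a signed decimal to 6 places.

triangle: 2!×0!×0!/3! = 2/6
(j±m)!: 0!×2!×2!×0!×0!×0! = 4
prefactor² = (2J+1)×Δ×N² = 4/3
  k=2: +1/(2!×0!×0!×0!×0!×0!) = 1/2
Σ = 1/2  ⇒  CG² = 4/3×1/2² = 1/3
CG = +√(1/3) = +0.577350

+√(1/3) = +0.577350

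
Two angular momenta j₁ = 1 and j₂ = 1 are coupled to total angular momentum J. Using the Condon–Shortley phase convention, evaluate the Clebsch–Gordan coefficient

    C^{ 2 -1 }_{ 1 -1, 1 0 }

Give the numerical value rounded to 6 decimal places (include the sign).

+0.707107

√[5·0!2!2!/5! · 0!2!1!1!1!3!] = √(2)
  +(−1)^0/∏(0,0,2,1,0,1)! = 1/2  (running 1/2)
⟨..|..⟩ = √(2)·(1/2) = +0.707107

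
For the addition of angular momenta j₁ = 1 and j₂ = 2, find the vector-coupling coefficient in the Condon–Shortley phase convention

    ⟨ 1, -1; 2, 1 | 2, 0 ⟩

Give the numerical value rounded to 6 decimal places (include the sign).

triangle: 1!*1!*3!/6! = 6/720
(j±m)!: 0!*2!*3!*1!*2!*2! = 48
prefactor² = (2J+1)*Δ*N² = 2
  k=1: −1/(1!*0!*1!*2!*0!*1!) = -1/2
Σ = -1/2  ⇒  CG² = 2*(-1/2)² = 1/2
CG = −√(1/2) = -0.707107

-0.707107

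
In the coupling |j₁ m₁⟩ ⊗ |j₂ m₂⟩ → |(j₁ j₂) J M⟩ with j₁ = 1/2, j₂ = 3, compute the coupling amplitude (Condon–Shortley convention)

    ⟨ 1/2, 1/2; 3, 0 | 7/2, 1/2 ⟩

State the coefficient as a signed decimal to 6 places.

+√(4/7) ≈ +0.755929

j₁+j₂−J=0  J+j₁−j₂=1  J−j₁+j₂=6  j₁+j₂+J+1=8
(j₁±m₁, j₂±m₂, J±M) = (1,0,3,3,4,3)
P² = 5184/7
sum k=0..0:
  [0] +1/36 = 1/36
S = 1/36
C² = P²·S² = 4/7 ; C = +0.755929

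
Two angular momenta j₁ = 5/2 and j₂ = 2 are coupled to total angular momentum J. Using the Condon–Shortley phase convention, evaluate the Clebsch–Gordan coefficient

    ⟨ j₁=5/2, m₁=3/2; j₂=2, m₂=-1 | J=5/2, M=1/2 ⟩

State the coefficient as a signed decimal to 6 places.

+√(6/35) ≈ +0.414039

j₁+j₂−J=2  J+j₁−j₂=3  J−j₁+j₂=2  j₁+j₂+J+1=8
(j₁±m₁, j₂±m₂, J±M) = (4,1,1,3,3,2)
P² = 216/35
sum k=0..1:
  [0] +1/4 = 1/4
  [1] −1/12 = -1/12
S = 1/6
C² = P²·S² = 6/35 ; C = +0.414039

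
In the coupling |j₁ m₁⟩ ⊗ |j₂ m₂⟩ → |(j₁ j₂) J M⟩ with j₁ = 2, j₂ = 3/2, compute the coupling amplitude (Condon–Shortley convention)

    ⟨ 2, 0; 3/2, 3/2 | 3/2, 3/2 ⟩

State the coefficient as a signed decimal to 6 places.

+√(1/5) = +0.447214

j₁+j₂−J=2  J+j₁−j₂=2  J−j₁+j₂=1  j₁+j₂+J+1=6
(j₁±m₁, j₂±m₂, J±M) = (2,2,3,0,3,0)
P² = 16/5
sum k=2..2:
  [2] +1/4 = 1/4
S = 1/4
C² = P²·S² = 1/5 ; C = +0.447214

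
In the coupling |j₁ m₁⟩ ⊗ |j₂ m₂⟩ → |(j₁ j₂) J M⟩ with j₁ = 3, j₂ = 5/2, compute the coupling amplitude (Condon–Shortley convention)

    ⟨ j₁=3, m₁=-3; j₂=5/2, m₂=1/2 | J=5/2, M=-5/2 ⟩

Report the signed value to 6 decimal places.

−√(5/21) ≈ -0.487950

√[6·3!3!2!/9! · 0!6!3!2!0!5!] = √(8640/7)
  +(−1)^3/∏(3,0,3,0,0,2)! = -1/72  (running -1/72)
⟨..|..⟩ = √(8640/7)·(-1/72) = -0.487950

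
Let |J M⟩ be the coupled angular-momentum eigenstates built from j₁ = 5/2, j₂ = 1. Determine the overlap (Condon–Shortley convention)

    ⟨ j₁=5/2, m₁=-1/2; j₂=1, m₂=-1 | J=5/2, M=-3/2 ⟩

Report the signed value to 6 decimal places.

+0.676123

triangle: 1!·4!·1!/7! = 24/5040
(j±m)!: 2!·3!·0!·2!·1!·4! = 576
prefactor² = (2J+1)·Δ·N² = 576/35
  k=0: +1/(0!·1!·3!·0!·1!·1!) = 1/6
Σ = 1/6  ⇒  CG² = 576/35·1/6² = 16/35
CG = +√(16/35) = +0.676123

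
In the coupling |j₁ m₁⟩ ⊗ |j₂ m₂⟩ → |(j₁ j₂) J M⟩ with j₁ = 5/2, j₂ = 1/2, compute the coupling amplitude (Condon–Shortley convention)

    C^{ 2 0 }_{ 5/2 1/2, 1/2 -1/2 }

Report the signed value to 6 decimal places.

√[5·1!4!0!/6! · 3!2!0!1!2!2!] = √(8)
  +(−1)^0/∏(0,1,2,0,2,0)! = 1/4  (running 1/4)
⟨..|..⟩ = √(8)·(1/4) = +0.707107

+0.707107  (= +√(1/2))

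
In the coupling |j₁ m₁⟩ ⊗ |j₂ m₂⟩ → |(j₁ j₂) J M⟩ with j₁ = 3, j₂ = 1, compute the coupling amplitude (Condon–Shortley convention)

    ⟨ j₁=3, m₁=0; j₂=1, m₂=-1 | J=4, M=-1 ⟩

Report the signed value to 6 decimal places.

triangle: 0!×6!×2!/9! = 1440/362880
(j±m)!: 3!×3!×0!×2!×3!×5! = 51840
prefactor² = (2J+1)×Δ×N² = 12960/7
  k=0: +1/(0!×0!×3!×0!×3!×2!) = 1/72
Σ = 1/72  ⇒  CG² = 12960/7×1/72² = 5/14
CG = +√(5/14) = +0.597614

+√(5/14) = +0.597614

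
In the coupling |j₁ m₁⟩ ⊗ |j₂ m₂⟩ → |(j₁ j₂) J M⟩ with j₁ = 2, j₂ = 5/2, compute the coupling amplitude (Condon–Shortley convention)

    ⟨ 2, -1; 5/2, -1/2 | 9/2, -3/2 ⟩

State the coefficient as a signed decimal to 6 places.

√[10·0!4!5!/10! · 1!3!2!3!3!6!] = √(17280/7)
  +(−1)^0/∏(0,0,3,2,1,3)! = 1/72  (running 1/72)
⟨..|..⟩ = √(17280/7)·(1/72) = +0.690066

+√(10/21) = +0.690066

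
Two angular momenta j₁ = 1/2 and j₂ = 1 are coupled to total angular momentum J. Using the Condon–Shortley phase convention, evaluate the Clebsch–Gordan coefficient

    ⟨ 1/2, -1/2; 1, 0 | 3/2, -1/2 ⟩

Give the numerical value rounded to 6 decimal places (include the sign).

+√(2/3) = +0.816497

triangle: 0!*1!*2!/4! = 2/24
(j±m)!: 0!*1!*1!*1!*1!*2! = 2
prefactor² = (2J+1)*Δ*N² = 2/3
  k=0: +1/(0!*0!*1!*1!*0!*1!) = 1
Σ = 1  ⇒  CG² = 2/3*1² = 2/3
CG = +√(2/3) = +0.816497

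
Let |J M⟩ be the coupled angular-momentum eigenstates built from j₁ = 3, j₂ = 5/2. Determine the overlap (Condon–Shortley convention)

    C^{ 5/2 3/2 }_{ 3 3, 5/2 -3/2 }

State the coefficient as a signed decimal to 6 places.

+0.617213

j₁+j₂−J=3  J+j₁−j₂=3  J−j₁+j₂=2  j₁+j₂+J+1=9
(j₁±m₁, j₂±m₂, J±M) = (6,0,1,4,4,1)
P² = 3456/7
sum k=0..0:
  [0] +1/36 = 1/36
S = 1/36
C² = P²·S² = 8/21 ; C = +0.617213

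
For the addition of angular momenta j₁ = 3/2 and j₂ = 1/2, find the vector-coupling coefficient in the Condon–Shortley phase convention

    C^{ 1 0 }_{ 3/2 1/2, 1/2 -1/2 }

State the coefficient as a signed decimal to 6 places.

j₁+j₂−J=1  J+j₁−j₂=2  J−j₁+j₂=0  j₁+j₂+J+1=4
(j₁±m₁, j₂±m₂, J±M) = (2,1,0,1,1,1)
P² = 1/2
sum k=0..0:
  [0] +1/1 = 1
S = 1
C² = P²·S² = 1/2 ; C = +0.707107

+0.707107  (= +√(1/2))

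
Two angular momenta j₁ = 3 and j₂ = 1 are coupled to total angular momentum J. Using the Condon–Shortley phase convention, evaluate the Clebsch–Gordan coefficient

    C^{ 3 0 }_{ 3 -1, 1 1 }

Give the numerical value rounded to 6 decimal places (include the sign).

triangle: 1!*5!*1!/8! = 120/40320
(j±m)!: 2!*4!*2!*0!*3!*3! = 3456
prefactor² = (2J+1)*Δ*N² = 72
  k=1: −1/(1!*0!*3!*1!*2!*0!) = -1/12
Σ = -1/12  ⇒  CG² = 72*(-1/12)² = 1/2
CG = −√(1/2) = -0.707107

−√(1/2) = -0.707107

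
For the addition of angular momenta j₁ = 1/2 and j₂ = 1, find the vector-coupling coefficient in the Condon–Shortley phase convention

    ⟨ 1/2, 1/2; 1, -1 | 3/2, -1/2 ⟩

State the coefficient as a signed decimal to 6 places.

j₁+j₂−J=0  J+j₁−j₂=1  J−j₁+j₂=2  j₁+j₂+J+1=4
(j₁±m₁, j₂±m₂, J±M) = (1,0,0,2,1,2)
P² = 4/3
sum k=0..0:
  [0] +1/2 = 1/2
S = 1/2
C² = P²·S² = 1/3 ; C = +0.577350

+√(1/3) ≈ +0.577350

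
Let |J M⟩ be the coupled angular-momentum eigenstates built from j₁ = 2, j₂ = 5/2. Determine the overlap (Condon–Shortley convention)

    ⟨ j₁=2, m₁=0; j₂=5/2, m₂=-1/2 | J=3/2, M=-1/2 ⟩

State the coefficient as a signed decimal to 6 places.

-0.239046

j₁+j₂−J=3  J+j₁−j₂=1  J−j₁+j₂=2  j₁+j₂+J+1=7
(j₁±m₁, j₂±m₂, J±M) = (2,2,2,3,1,2)
P² = 32/35
sum k=1..2:
  [1] −1/2 = -1/2
  [2] +1/4 = 1/4
S = -1/4
C² = P²·S² = 2/35 ; C = -0.239046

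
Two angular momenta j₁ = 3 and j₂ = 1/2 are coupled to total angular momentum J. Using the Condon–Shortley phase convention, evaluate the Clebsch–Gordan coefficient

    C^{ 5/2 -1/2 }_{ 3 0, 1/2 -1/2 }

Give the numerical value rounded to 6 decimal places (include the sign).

triangle: 1!*5!*0!/7! = 120/5040
(j±m)!: 3!*3!*0!*1!*2!*3! = 432
prefactor² = (2J+1)*Δ*N² = 432/7
  k=0: +1/(0!*1!*3!*0!*2!*0!) = 1/12
Σ = 1/12  ⇒  CG² = 432/7*1/12² = 3/7
CG = +√(3/7) = +0.654654

+√(3/7) = +0.654654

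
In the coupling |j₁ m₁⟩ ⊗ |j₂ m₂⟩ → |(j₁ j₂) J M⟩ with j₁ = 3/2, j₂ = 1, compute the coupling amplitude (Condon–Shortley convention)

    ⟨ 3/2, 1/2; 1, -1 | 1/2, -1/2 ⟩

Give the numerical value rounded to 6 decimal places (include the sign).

+0.408248

triangle: 2!×1!×0!/4! = 2/24
(j±m)!: 2!×1!×0!×2!×0!×1! = 4
prefactor² = (2J+1)×Δ×N² = 2/3
  k=0: +1/(0!×2!×1!×0!×0!×0!) = 1/2
Σ = 1/2  ⇒  CG² = 2/3×1/2² = 1/6
CG = +√(1/6) = +0.408248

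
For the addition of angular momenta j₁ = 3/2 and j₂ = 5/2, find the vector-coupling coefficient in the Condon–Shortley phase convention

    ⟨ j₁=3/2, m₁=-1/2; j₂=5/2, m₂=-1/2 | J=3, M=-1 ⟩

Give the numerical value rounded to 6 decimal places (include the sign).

j₁+j₂−J=1  J+j₁−j₂=2  J−j₁+j₂=4  j₁+j₂+J+1=8
(j₁±m₁, j₂±m₂, J±M) = (1,2,2,3,2,4)
P² = 48/5
sum k=0..1:
  [0] +1/8 = 1/8
  [1] −1/6 = -1/6
S = -1/24
C² = P²·S² = 1/60 ; C = -0.129099

−√(1/60) ≈ -0.129099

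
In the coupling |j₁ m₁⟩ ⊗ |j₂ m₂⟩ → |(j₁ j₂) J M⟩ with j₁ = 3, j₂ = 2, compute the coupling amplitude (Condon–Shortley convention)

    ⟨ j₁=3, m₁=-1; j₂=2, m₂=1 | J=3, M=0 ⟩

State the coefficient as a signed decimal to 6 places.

triangle: 2!*4!*2!/9! = 96/362880
(j±m)!: 2!*4!*3!*1!*3!*3! = 10368
prefactor² = (2J+1)*Δ*N² = 96/5
  k=1: −1/(1!*1!*3!*2!*1!*0!) = -1/12
  k=2: +1/(2!*0!*2!*1!*2!*1!) = 1/8
Σ = 1/24  ⇒  CG² = 96/5*1/24² = 1/30
CG = +√(1/30) = +0.182574

+√(1/30) = +0.182574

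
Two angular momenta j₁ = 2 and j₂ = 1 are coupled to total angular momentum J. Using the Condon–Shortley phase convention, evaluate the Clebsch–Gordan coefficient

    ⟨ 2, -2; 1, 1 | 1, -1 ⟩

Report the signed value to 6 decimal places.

j₁+j₂−J=2  J+j₁−j₂=2  J−j₁+j₂=0  j₁+j₂+J+1=5
(j₁±m₁, j₂±m₂, J±M) = (0,4,2,0,0,2)
P² = 48/5
sum k=2..2:
  [2] +1/4 = 1/4
S = 1/4
C² = P²·S² = 3/5 ; C = +0.774597

+√(3/5) = +0.774597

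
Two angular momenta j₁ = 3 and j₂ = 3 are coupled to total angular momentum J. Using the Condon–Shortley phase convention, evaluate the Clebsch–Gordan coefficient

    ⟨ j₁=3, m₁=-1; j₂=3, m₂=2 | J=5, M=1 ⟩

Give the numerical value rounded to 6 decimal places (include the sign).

j₁+j₂−J=1  J+j₁−j₂=5  J−j₁+j₂=5  j₁+j₂+J+1=12
(j₁±m₁, j₂±m₂, J±M) = (2,4,5,1,6,4)
P² = 230400/7
sum k=0..1:
  [0] +1/2880 = 1/2880
  [1] −1/288 = -1/288
S = -1/320
C² = P²·S² = 9/28 ; C = -0.566947

−√(9/28) = -0.566947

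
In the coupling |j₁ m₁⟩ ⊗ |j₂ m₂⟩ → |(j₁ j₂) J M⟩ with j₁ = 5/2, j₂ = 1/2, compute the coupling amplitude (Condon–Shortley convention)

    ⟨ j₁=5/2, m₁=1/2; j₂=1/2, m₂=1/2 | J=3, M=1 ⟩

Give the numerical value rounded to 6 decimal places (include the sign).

j₁+j₂−J=0  J+j₁−j₂=5  J−j₁+j₂=1  j₁+j₂+J+1=7
(j₁±m₁, j₂±m₂, J±M) = (3,2,1,0,4,2)
P² = 96
sum k=0..0:
  [0] +1/12 = 1/12
S = 1/12
C² = P²·S² = 2/3 ; C = +0.816497

+0.816497  (= +√(2/3))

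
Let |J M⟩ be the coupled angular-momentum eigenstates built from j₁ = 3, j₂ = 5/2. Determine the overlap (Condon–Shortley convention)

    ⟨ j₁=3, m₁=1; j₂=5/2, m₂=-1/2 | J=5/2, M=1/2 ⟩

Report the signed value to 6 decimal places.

√[6·3!3!2!/9! · 4!2!2!3!3!2!] = √(288/35)
  +(−1)^0/∏(0,3,2,2,1,0)! = 1/24  (running 1/24)
  +(−1)^1/∏(1,2,1,1,2,1)! = -1/4  (running -5/24)
  +(−1)^2/∏(2,1,0,0,3,2)! = 1/24  (running -1/6)
⟨..|..⟩ = √(288/35)·(-1/6) = -0.478091

−√(8/35) ≈ -0.478091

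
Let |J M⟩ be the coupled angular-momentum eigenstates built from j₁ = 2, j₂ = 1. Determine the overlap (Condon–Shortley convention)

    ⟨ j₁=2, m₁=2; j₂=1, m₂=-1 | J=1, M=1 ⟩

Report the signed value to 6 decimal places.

+√(3/5) ≈ +0.774597

j₁+j₂−J=2  J+j₁−j₂=2  J−j₁+j₂=0  j₁+j₂+J+1=5
(j₁±m₁, j₂±m₂, J±M) = (4,0,0,2,2,0)
P² = 48/5
sum k=0..0:
  [0] +1/4 = 1/4
S = 1/4
C² = P²·S² = 3/5 ; C = +0.774597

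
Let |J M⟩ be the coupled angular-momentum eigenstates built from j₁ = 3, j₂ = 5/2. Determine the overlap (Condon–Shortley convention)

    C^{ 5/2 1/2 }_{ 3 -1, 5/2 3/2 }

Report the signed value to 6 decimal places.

+√(1/35) = +0.169031

j₁+j₂−J=3  J+j₁−j₂=3  J−j₁+j₂=2  j₁+j₂+J+1=9
(j₁±m₁, j₂±m₂, J±M) = (2,4,4,1,3,2)
P² = 576/35
sum k=2..3:
  [2] +1/8 = 1/8
  [3] −1/12 = -1/12
S = 1/24
C² = P²·S² = 1/35 ; C = +0.169031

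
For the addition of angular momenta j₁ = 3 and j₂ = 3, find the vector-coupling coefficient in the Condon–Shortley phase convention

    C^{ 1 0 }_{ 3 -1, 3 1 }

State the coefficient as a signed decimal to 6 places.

−√(1/28) ≈ -0.188982

triangle: 5!×1!×1!/8! = 120/40320
(j±m)!: 2!×4!×4!×2!×1!×1! = 2304
prefactor² = (2J+1)×Δ×N² = 144/7
  k=3: −1/(3!×2!×1!×1!×0!×0!) = -1/12
  k=4: +1/(4!×1!×0!×0!×1!×1!) = 1/24
Σ = -1/24  ⇒  CG² = 144/7×(-1/24)² = 1/28
CG = −√(1/28) = -0.188982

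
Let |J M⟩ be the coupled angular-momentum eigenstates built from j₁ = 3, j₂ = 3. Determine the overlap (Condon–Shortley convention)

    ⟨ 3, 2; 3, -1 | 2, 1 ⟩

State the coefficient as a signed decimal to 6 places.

√[5·4!2!2!/9! · 5!1!2!4!3!1!] = √(320/7)
  +(−1)^0/∏(0,4,1,2,1,0)! = 1/48  (running 1/48)
  +(−1)^1/∏(1,3,0,1,2,1)! = -1/12  (running -1/16)
⟨..|..⟩ = √(320/7)·(-1/16) = -0.422577

−√(5/28) = -0.422577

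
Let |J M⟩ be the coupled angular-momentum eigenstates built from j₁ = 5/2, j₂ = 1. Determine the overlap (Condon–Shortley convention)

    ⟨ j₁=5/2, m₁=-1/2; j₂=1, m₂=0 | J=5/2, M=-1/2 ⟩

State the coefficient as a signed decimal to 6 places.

-0.169031  (= −√(1/35))

triangle: 1!·4!·1!/7! = 24/5040
(j±m)!: 2!·3!·1!·1!·2!·3! = 144
prefactor² = (2J+1)·Δ·N² = 144/35
  k=0: +1/(0!·1!·3!·1!·1!·0!) = 1/6
  k=1: −1/(1!·0!·2!·0!·2!·1!) = -1/4
Σ = -1/12  ⇒  CG² = 144/35·(-1/12)² = 1/35
CG = −√(1/35) = -0.169031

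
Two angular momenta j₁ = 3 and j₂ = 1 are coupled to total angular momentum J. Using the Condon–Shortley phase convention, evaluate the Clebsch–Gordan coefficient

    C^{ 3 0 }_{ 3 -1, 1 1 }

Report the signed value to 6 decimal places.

−√(1/2) ≈ -0.707107

j₁+j₂−J=1  J+j₁−j₂=5  J−j₁+j₂=1  j₁+j₂+J+1=8
(j₁±m₁, j₂±m₂, J±M) = (2,4,2,0,3,3)
P² = 72
sum k=1..1:
  [1] −1/12 = -1/12
S = -1/12
C² = P²·S² = 1/2 ; C = -0.707107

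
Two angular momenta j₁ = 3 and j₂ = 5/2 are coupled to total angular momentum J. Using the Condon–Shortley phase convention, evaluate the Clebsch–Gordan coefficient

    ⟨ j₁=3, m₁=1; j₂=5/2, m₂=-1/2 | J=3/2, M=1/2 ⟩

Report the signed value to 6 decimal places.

j₁+j₂−J=4  J+j₁−j₂=2  J−j₁+j₂=1  j₁+j₂+J+1=8
(j₁±m₁, j₂±m₂, J±M) = (4,2,2,3,2,1)
P² = 192/35
sum k=1..2:
  [1] −1/6 = -1/6
  [2] +1/8 = 1/8
S = -1/24
C² = P²·S² = 1/105 ; C = -0.097590

-0.097590  (= −√(1/105))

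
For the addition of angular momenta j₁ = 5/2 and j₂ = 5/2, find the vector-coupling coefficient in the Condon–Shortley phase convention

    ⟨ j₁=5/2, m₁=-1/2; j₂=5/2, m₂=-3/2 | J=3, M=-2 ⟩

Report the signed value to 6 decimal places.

−√(1/12) = -0.288675

triangle: 2!*3!*3!/9! = 72/362880
(j±m)!: 2!*3!*1!*4!*1!*5! = 34560
prefactor² = (2J+1)*Δ*N² = 48
  k=0: +1/(0!*2!*3!*1!*0!*2!) = 1/24
  k=1: −1/(1!*1!*2!*0!*1!*3!) = -1/12
Σ = -1/24  ⇒  CG² = 48*(-1/24)² = 1/12
CG = −√(1/12) = -0.288675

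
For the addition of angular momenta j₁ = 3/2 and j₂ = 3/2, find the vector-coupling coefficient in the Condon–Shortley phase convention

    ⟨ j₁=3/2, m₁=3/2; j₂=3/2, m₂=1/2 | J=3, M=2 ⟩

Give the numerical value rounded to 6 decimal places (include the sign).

triangle: 0!×3!×3!/7! = 36/5040
(j±m)!: 3!×0!×2!×1!×5!×1! = 1440
prefactor² = (2J+1)×Δ×N² = 72
  k=0: +1/(0!×0!×0!×2!×3!×1!) = 1/12
Σ = 1/12  ⇒  CG² = 72×1/12² = 1/2
CG = +√(1/2) = +0.707107

+√(1/2) = +0.707107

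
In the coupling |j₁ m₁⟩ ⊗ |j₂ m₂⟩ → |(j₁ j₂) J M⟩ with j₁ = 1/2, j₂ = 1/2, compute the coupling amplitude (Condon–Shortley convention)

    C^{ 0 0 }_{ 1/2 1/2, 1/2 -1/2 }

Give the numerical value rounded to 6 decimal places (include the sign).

√[1·1!0!0!/2! · 1!0!0!1!0!0!] = √(1/2)
  +(−1)^0/∏(0,1,0,0,0,0)! = 1  (running 1)
⟨..|..⟩ = √(1/2)·(1) = +0.707107

+√(1/2) ≈ +0.707107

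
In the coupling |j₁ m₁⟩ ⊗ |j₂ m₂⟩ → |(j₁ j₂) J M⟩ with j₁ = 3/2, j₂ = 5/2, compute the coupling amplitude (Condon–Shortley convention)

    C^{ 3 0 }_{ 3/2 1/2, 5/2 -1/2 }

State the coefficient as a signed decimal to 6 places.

+√(1/5) ≈ +0.447214

j₁+j₂−J=1  J+j₁−j₂=2  J−j₁+j₂=4  j₁+j₂+J+1=8
(j₁±m₁, j₂±m₂, J±M) = (2,1,2,3,3,3)
P² = 36/5
sum k=0..1:
  [0] +1/4 = 1/4
  [1] −1/12 = -1/12
S = 1/6
C² = P²·S² = 1/5 ; C = +0.447214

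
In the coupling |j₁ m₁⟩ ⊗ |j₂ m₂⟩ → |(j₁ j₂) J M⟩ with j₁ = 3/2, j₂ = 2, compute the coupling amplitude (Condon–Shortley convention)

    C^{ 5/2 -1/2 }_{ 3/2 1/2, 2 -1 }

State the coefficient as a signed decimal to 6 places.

triangle: 1!·2!·3!/7! = 12/5040
(j±m)!: 2!·1!·1!·3!·2!·3! = 144
prefactor² = (2J+1)·Δ·N² = 72/35
  k=0: +1/(0!·1!·1!·1!·1!·2!) = 1/2
  k=1: −1/(1!·0!·0!·0!·2!·3!) = -1/12
Σ = 5/12  ⇒  CG² = 72/35·5/12² = 5/14
CG = +√(5/14) = +0.597614

+0.597614  (= +√(5/14))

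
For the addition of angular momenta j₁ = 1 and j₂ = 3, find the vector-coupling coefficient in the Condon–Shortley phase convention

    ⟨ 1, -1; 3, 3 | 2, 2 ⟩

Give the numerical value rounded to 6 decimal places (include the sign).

+√(5/7) ≈ +0.845154

√[5·2!0!4!/7! · 0!2!6!0!4!0!] = √(11520/7)
  +(−1)^2/∏(2,0,0,4,0,0)! = 1/48  (running 1/48)
⟨..|..⟩ = √(11520/7)·(1/48) = +0.845154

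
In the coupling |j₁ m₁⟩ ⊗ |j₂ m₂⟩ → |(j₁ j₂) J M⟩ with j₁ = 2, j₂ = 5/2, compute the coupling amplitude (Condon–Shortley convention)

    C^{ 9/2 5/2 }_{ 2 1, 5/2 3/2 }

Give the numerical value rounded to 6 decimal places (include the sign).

√[10·0!4!5!/10! · 3!1!4!1!7!2!] = √(11520)
  +(−1)^0/∏(0,0,1,4,3,1)! = 1/144  (running 1/144)
⟨..|..⟩ = √(11520)·(1/144) = +0.745356

+0.745356  (= +√(5/9))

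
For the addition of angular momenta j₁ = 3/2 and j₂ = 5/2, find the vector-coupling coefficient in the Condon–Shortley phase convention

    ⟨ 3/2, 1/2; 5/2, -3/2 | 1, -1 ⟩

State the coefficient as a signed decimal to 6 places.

-0.547723

√[3·3!0!2!/6! · 2!1!1!4!0!2!] = √(24/5)
  +(−1)^1/∏(1,2,0,0,0,2)! = -1/4  (running -1/4)
⟨..|..⟩ = √(24/5)·(-1/4) = -0.547723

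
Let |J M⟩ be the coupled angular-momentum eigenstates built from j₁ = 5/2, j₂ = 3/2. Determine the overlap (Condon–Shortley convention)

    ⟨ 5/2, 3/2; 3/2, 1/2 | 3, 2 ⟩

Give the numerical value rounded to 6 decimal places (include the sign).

j₁+j₂−J=1  J+j₁−j₂=4  J−j₁+j₂=2  j₁+j₂+J+1=8
(j₁±m₁, j₂±m₂, J±M) = (4,1,2,1,5,1)
P² = 48
sum k=0..1:
  [0] +1/12 = 1/12
  [1] −1/24 = -1/24
S = 1/24
C² = P²·S² = 1/12 ; C = +0.288675

+0.288675  (= +√(1/12))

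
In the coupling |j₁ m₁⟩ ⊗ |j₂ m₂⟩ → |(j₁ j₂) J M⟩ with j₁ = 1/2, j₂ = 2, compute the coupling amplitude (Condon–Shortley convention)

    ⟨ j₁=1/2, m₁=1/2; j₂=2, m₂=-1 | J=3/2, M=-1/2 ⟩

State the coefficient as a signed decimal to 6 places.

+0.774597  (= +√(3/5))

√[4·1!0!3!/5! · 1!0!1!3!1!2!] = √(12/5)
  +(−1)^0/∏(0,1,0,1,0,2)! = 1/2  (running 1/2)
⟨..|..⟩ = √(12/5)·(1/2) = +0.774597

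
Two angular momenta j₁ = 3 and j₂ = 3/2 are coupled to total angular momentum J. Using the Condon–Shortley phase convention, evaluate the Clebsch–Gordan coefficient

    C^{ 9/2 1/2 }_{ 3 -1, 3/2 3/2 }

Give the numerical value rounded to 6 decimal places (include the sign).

+0.345033  (= +√(5/42))

√[10·0!6!3!/10! · 2!4!3!0!5!4!] = √(69120/7)
  +(−1)^0/∏(0,0,4,3,2,0)! = 1/288  (running 1/288)
⟨..|..⟩ = √(69120/7)·(1/288) = +0.345033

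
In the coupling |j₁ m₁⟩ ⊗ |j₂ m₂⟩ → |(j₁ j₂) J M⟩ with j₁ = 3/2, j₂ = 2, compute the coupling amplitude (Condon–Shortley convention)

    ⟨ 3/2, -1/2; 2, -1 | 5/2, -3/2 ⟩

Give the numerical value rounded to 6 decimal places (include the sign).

+√(1/35) ≈ +0.169031

√[6·1!2!3!/7! · 1!2!1!3!1!4!] = √(144/35)
  +(−1)^0/∏(0,1,2,1,0,2)! = 1/4  (running 1/4)
  +(−1)^1/∏(1,0,1,0,1,3)! = -1/6  (running 1/12)
⟨..|..⟩ = √(144/35)·(1/12) = +0.169031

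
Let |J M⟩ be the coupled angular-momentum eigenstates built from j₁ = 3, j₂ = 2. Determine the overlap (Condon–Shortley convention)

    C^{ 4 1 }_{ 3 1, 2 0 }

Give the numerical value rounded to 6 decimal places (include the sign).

√[9·1!5!3!/10! · 4!2!2!2!5!3!] = √(1728/7)
  +(−1)^0/∏(0,1,2,2,3,1)! = 1/24  (running 1/24)
  +(−1)^1/∏(1,0,1,1,4,2)! = -1/48  (running 1/48)
⟨..|..⟩ = √(1728/7)·(1/48) = +0.327327

+√(3/28) = +0.327327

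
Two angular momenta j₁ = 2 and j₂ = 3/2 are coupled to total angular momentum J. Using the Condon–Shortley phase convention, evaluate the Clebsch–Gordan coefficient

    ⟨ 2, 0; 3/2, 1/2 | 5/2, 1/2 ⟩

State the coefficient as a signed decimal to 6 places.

-0.292770  (= −√(3/35))

√[6·1!3!2!/7! · 2!2!2!1!3!2!] = √(48/35)
  +(−1)^0/∏(0,1,2,2,1,0)! = 1/4  (running 1/4)
  +(−1)^1/∏(1,0,1,1,2,1)! = -1/2  (running -1/4)
⟨..|..⟩ = √(48/35)·(-1/4) = -0.292770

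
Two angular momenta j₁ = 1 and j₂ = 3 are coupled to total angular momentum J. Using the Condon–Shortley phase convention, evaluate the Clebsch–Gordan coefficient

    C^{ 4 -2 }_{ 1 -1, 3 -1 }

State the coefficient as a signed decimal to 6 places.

+√(15/28) = +0.731925

j₁+j₂−J=0  J+j₁−j₂=2  J−j₁+j₂=6  j₁+j₂+J+1=9
(j₁±m₁, j₂±m₂, J±M) = (0,2,2,4,2,6)
P² = 34560/7
sum k=0..0:
  [0] +1/96 = 1/96
S = 1/96
C² = P²·S² = 15/28 ; C = +0.731925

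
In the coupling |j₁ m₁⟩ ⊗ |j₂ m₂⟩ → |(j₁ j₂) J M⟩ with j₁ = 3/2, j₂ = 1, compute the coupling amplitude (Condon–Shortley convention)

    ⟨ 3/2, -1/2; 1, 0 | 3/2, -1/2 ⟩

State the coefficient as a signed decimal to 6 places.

√[4·1!2!1!/5! · 1!2!1!1!1!2!] = √(4/15)
  +(−1)^0/∏(0,1,2,1,0,0)! = 1/2  (running 1/2)
  +(−1)^1/∏(1,0,1,0,1,1)! = -1  (running -1/2)
⟨..|..⟩ = √(4/15)·(-1/2) = -0.258199

−√(1/15) = -0.258199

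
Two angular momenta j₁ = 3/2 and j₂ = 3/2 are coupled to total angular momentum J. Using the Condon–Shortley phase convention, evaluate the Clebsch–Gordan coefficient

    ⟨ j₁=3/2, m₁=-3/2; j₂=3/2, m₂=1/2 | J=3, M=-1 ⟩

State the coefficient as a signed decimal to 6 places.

+√(1/5) ≈ +0.447214

√[7·0!3!3!/7! · 0!3!2!1!2!4!] = √(144/5)
  +(−1)^0/∏(0,0,3,2,0,1)! = 1/12  (running 1/12)
⟨..|..⟩ = √(144/5)·(1/12) = +0.447214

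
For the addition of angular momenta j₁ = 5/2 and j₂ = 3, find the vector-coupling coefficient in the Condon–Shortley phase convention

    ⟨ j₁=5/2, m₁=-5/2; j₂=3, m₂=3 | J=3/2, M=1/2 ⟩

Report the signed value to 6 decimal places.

+√(5/14) = +0.597614

j₁+j₂−J=4  J+j₁−j₂=1  J−j₁+j₂=2  j₁+j₂+J+1=8
(j₁±m₁, j₂±m₂, J±M) = (0,5,6,0,2,1)
P² = 5760/7
sum k=4..4:
  [4] +1/48 = 1/48
S = 1/48
C² = P²·S² = 5/14 ; C = +0.597614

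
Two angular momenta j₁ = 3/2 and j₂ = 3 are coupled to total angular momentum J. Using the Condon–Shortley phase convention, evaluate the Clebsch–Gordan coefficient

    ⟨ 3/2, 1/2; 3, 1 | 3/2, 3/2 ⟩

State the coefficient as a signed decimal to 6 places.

j₁+j₂−J=3  J+j₁−j₂=0  J−j₁+j₂=3  j₁+j₂+J+1=7
(j₁±m₁, j₂±m₂, J±M) = (2,1,4,2,3,0)
P² = 576/35
sum k=1..1:
  [1] −1/12 = -1/12
S = -1/12
C² = P²·S² = 4/35 ; C = -0.338062

-0.338062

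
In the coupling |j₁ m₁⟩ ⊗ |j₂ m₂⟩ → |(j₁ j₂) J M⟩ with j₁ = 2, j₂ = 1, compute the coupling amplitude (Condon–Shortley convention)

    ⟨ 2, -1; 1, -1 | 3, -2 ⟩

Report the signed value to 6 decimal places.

+0.816497

√[7·0!4!2!/7! · 1!3!0!2!1!5!] = √(96)
  +(−1)^0/∏(0,0,3,0,1,2)! = 1/12  (running 1/12)
⟨..|..⟩ = √(96)·(1/12) = +0.816497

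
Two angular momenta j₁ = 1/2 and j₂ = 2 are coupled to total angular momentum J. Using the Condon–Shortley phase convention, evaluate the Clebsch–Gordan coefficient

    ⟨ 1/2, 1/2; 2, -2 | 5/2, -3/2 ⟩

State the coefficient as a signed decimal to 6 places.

+0.447214

j₁+j₂−J=0  J+j₁−j₂=1  J−j₁+j₂=4  j₁+j₂+J+1=6
(j₁±m₁, j₂±m₂, J±M) = (1,0,0,4,1,4)
P² = 576/5
sum k=0..0:
  [0] +1/24 = 1/24
S = 1/24
C² = P²·S² = 1/5 ; C = +0.447214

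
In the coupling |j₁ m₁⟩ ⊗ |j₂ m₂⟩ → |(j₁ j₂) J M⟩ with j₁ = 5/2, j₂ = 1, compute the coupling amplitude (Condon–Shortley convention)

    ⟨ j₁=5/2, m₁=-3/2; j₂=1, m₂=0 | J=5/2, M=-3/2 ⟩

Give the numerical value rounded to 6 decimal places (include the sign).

j₁+j₂−J=1  J+j₁−j₂=4  J−j₁+j₂=1  j₁+j₂+J+1=7
(j₁±m₁, j₂±m₂, J±M) = (1,4,1,1,1,4)
P² = 576/35
sum k=0..1:
  [0] +1/24 = 1/24
  [1] −1/6 = -1/6
S = -1/8
C² = P²·S² = 9/35 ; C = -0.507093

−√(9/35) = -0.507093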